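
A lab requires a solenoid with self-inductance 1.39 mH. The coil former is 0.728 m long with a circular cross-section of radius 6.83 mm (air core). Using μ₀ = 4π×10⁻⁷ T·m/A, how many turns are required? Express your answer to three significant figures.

A = πr² = π(6.830×10^-3 m)² = 1.466×10^-4 m².
From L = μ₀N²A/ℓ, N = √(Lℓ / (μ₀A)).
N = √[(1.390×10^-3)(0.728) / ((4π×10⁻⁷)×1.466×10^-4)] = √(5.4947×10^6) ≈ 2344.1.

N ≈ 2340 turns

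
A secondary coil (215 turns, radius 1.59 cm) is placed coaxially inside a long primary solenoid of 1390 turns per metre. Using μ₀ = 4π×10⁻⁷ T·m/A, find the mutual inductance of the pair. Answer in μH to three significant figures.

The outer solenoid produces a uniform field B₁ = μ₀n₁I₁ across the inner coil,
so the flux linkage is N₂Φ = N₂B₁A₂ = μ₀n₁N₂A₂·I₁, giving M = μ₀n₁N₂A₂.
A₂ = πr² = π(1.590×10^-2 m)² = 7.942×10^-4 m².
M = (4π×10⁻⁷)(1390)(215)(7.942×10^-4) = 2.983×10^-4 H.

M ≈ 298 μH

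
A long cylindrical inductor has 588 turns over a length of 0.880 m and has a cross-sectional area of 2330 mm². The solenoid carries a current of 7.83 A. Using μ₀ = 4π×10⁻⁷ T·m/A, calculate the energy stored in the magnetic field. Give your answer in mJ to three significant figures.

A = 2330 mm² = 2.330×10^-3 m².
L = μ₀N²A/ℓ = (4π×10⁻⁷)(588)²(2.330×10^-3)/(0.88) = 1.150×10^-3 H.
U = ½LI² = ½(1.150×10^-3)(7.83)² = 3.526×10^-2 J.

U ≈ 35.3 mJ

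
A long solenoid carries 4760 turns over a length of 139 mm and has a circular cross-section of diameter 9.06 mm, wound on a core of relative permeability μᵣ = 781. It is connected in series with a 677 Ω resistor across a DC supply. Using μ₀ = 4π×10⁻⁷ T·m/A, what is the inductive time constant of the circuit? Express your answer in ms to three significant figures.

A = π(d/2)² = π(4.530×10^-3 m)² = 6.447×10^-5 m².
L = μ₀μᵣN²A/ℓ = (4π×10⁻⁷)(781)(4760)²(6.447×10^-5)/(0.139) = 10.31 H.
τ = L/R = (10.31)/(677) = 1.523×10^-2 s.

τ ≈ 15.2 ms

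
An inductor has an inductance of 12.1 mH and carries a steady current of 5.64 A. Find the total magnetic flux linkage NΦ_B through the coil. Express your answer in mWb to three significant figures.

NΦ_B ≈ 68.2 mWb

From L = NΦ_B/I, the flux linkage is NΦ_B = LI.
NΦ_B = (1.210×10^-2 H)(5.64 A) = 6.824×10^-2 Wb.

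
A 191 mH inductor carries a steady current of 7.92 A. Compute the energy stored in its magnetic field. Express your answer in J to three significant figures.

Stored magnetic energy: U = ½LI².
U = ½(0.191 H)(7.92 A)² = 5.99 J.

U ≈ 5.99 J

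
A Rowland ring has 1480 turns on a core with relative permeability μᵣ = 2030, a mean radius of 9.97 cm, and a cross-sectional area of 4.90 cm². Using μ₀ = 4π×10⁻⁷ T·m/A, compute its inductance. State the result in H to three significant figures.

L ≈ 4.37 H

For a thin toroid, L = μ₀μᵣN²A/(2πR).
L = (4π×10⁻⁷)(2030)(1480)²(4.900×10^-4) / (2π×9.970×10^-2 m) = 4.371 H.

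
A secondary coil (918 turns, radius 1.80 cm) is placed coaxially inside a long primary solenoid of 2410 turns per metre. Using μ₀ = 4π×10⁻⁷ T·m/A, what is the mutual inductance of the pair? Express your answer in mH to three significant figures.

The outer solenoid produces a uniform field B₁ = μ₀n₁I₁ across the inner coil,
so the flux linkage is N₂Φ = N₂B₁A₂ = μ₀n₁N₂A₂·I₁, giving M = μ₀n₁N₂A₂.
A₂ = πr² = π(1.800×10^-2 m)² = 1.018×10^-3 m².
M = (4π×10⁻⁷)(2410)(918)(1.018×10^-3) = 2.830×10^-3 H.

M ≈ 2.83 mH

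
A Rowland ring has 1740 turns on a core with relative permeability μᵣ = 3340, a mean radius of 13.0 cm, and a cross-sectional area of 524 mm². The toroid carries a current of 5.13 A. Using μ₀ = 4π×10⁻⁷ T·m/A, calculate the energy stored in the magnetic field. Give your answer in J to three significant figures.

U ≈ 107 J

L = μ₀μᵣN²A/(2πR) = (4π×10⁻⁷)(3340)(1740)²(5.240×10^-4)/(2π×0.13) = 8.152 H.
U = ½LI² = ½(8.152)(5.13)² = 107.3 J.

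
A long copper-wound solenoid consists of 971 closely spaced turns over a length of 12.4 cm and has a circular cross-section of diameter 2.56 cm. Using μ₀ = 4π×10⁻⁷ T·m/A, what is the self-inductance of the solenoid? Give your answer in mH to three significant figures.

L ≈ 4.92 mH

A = π(d/2)² = π(1.280×10^-2 m)² = 5.147×10^-4 m².
For a long solenoid, L = μ₀N²A/ℓ.
L = (4π×10⁻⁷)(971)²(5.147×10^-4)/(0.124 m) = 4.918×10^-3 H.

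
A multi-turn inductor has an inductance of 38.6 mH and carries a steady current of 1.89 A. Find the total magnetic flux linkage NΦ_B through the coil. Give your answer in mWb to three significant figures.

NΦ_B ≈ 73.0 mWb

From L = NΦ_B/I, the flux linkage is NΦ_B = LI.
NΦ_B = (3.860×10^-2 H)(1.89 A) = 7.295×10^-2 Wb.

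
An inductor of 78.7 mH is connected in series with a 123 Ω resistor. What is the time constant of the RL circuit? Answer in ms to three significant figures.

τ = L/R = (7.870×10^-2 H)/(123 Ω) = 6.398×10^-4 s.

τ ≈ 0.640 ms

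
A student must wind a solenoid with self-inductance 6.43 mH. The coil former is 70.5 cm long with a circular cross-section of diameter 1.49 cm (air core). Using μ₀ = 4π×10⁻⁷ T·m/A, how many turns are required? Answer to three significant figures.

N ≈ 4550 turns

A = π(d/2)² = π(7.450×10^-3 m)² = 1.744×10^-4 m².
From L = μ₀N²A/ℓ, N = √(Lℓ / (μ₀A)).
N = √[(6.430×10^-3)(0.705) / ((4π×10⁻⁷)×1.744×10^-4)] = √(2.069×10^7) ≈ 4548.5.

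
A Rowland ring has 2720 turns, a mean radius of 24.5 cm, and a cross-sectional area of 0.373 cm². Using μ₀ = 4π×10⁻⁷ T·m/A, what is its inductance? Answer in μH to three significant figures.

For a thin toroid, L = μ₀N²A/(2πR).
L = (4π×10⁻⁷)(2720)²(3.730×10^-5) / (2π×0.245 m) = 2.253×10^-4 H.

L ≈ 225 μH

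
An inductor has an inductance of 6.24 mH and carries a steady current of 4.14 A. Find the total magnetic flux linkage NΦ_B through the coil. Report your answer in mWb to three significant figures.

NΦ_B ≈ 25.8 mWb

From L = NΦ_B/I, the flux linkage is NΦ_B = LI.
NΦ_B = (6.240×10^-3 H)(4.14 A) = 2.583×10^-2 Wb.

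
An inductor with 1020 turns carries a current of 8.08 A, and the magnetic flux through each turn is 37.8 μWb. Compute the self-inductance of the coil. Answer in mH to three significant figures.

Self-inductance is defined by L = NΦ_B/I (flux linkage over current).
L = (1020)(3.780×10^-5 Wb)/(8.08 A) = 4.772×10^-3 H.

L ≈ 4.77 mH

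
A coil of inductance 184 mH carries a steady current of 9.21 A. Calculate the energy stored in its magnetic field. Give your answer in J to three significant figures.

U ≈ 7.80 J

Stored magnetic energy: U = ½LI².
U = ½(0.184 H)(9.21 A)² = 7.804 J.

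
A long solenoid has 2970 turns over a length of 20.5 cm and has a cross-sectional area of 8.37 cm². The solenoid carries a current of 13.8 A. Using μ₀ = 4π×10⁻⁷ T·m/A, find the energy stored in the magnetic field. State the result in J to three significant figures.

A = 8.37 cm² = 8.370×10^-4 m².
L = μ₀N²A/ℓ = (4π×10⁻⁷)(2970)²(8.370×10^-4)/(0.205) = 4.526×10^-2 H.
U = ½LI² = ½(4.526×10^-2)(13.8)² = 4.309 J.

U ≈ 4.31 J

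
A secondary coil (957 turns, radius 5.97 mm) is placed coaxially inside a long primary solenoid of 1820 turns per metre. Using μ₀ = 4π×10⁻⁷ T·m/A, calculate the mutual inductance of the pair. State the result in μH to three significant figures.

The outer solenoid produces a uniform field B₁ = μ₀n₁I₁ across the inner coil,
so the flux linkage is N₂Φ = N₂B₁A₂ = μ₀n₁N₂A₂·I₁, giving M = μ₀n₁N₂A₂.
A₂ = πr² = π(5.970×10^-3 m)² = 1.120×10^-4 m².
M = (4π×10⁻⁷)(1820)(957)(1.120×10^-4) = 2.451×10^-4 H.

M ≈ 245 μH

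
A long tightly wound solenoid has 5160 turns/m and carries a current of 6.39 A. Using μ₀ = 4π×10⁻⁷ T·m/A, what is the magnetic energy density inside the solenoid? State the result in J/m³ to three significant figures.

u ≈ 683 J/m³

B = μ₀nI = (4π×10⁻⁷)(5.160×10^3)(6.39) = 4.143×10^-2 T.
u = B²/(2μ₀) = (4.143×10^-2)²/(2×4π×10⁻⁷) = 683.1 J/m³.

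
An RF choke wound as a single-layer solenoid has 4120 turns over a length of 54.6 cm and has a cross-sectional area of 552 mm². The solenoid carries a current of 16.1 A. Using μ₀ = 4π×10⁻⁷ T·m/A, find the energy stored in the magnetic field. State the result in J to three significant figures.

U ≈ 2.79 J

A = 552 mm² = 5.520×10^-4 m².
L = μ₀N²A/ℓ = (4π×10⁻⁷)(4120)²(5.520×10^-4)/(0.546) = 2.157×10^-2 H.
U = ½LI² = ½(2.157×10^-2)(16.1)² = 2.7949 J.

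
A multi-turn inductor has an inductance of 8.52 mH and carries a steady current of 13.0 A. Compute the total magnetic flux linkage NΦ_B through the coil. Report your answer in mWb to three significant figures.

NΦ_B ≈ 111 mWb

From L = NΦ_B/I, the flux linkage is NΦ_B = LI.
NΦ_B = (8.520×10^-3 H)(13.0 A) = 0.1108 Wb.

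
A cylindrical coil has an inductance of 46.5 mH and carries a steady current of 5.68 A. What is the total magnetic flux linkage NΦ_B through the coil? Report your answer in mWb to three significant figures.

NΦ_B ≈ 264 mWb

From L = NΦ_B/I, the flux linkage is NΦ_B = LI.
NΦ_B = (4.650×10^-2 H)(5.68 A) = 0.2641 Wb.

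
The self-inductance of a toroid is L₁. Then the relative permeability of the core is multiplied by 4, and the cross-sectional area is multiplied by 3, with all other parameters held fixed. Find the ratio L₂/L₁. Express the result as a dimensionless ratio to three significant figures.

For a toroid, L ∝ μᵣN²A/R.
L₂/L₁ = (4) × (3) = 12.0.

L₂/L₁ = 12.0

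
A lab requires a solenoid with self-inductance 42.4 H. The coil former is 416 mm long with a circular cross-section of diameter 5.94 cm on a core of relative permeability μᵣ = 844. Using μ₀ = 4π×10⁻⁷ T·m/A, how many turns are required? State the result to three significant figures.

A = π(d/2)² = π(2.970×10^-2 m)² = 2.771×10^-3 m².
From L = μ₀μᵣN²A/ℓ, N = √(Lℓ / (μ₀μᵣA)).
N = √[(42.4)(0.416) / ((4π×10⁻⁷)(844)×2.771×10^-3)] = √(6.001×10^6) ≈ 2449.8.

N ≈ 2450 turns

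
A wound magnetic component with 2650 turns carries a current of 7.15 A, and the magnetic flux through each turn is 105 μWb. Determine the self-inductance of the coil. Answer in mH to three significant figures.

Self-inductance is defined by L = NΦ_B/I (flux linkage over current).
L = (2650)(1.050×10^-4 Wb)/(7.15 A) = 3.892×10^-2 H.

L ≈ 38.9 mH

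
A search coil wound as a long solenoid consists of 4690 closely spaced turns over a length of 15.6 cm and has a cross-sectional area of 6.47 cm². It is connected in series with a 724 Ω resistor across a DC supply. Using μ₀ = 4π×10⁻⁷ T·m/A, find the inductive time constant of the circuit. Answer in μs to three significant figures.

τ ≈ 158 μs

A = 6.47 cm² = 6.470×10^-4 m².
L = μ₀N²A/ℓ = (4π×10⁻⁷)(4690)²(6.470×10^-4)/(0.156) = 0.1146 H.
τ = L/R = (0.1146)/(724) = 1.583×10^-4 s.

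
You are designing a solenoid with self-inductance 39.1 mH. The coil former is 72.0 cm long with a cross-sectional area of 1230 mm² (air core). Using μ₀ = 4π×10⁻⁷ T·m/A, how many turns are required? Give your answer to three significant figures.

N ≈ 4270 turns

A = 1230 mm² = 1.230×10^-3 m².
From L = μ₀N²A/ℓ, N = √(Lℓ / (μ₀A)).
N = √[(3.910×10^-2)(0.72) / ((4π×10⁻⁷)×1.230×10^-3)] = √(1.821×10^7) ≈ 4267.7.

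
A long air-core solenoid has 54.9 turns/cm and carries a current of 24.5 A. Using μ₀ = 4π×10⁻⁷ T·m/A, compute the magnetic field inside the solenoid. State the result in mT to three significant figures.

Inside a long solenoid, B = μ₀nI.
B = (4π×10⁻⁷)(5.490×10^3 m⁻¹)(24.5 A) = 0.169 T.

B ≈ 169 mT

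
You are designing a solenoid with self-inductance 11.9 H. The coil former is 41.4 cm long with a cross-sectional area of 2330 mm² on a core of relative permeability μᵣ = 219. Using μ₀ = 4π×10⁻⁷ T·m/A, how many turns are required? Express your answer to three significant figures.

N ≈ 2770 turns

A = 2330 mm² = 2.330×10^-3 m².
From L = μ₀μᵣN²A/ℓ, N = √(Lℓ / (μ₀μᵣA)).
N = √[(11.9)(0.414) / ((4π×10⁻⁷)(219)×2.330×10^-3)] = √(7.683×10^6) ≈ 2771.8.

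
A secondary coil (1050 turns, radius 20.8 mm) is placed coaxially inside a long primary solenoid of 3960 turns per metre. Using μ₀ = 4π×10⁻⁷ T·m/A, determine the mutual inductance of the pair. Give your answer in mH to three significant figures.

M ≈ 7.10 mH

The outer solenoid produces a uniform field B₁ = μ₀n₁I₁ across the inner coil,
so the flux linkage is N₂Φ = N₂B₁A₂ = μ₀n₁N₂A₂·I₁, giving M = μ₀n₁N₂A₂.
A₂ = πr² = π(2.080×10^-2 m)² = 1.359×10^-3 m².
M = (4π×10⁻⁷)(3960)(1050)(1.359×10^-3) = 7.102×10^-3 H.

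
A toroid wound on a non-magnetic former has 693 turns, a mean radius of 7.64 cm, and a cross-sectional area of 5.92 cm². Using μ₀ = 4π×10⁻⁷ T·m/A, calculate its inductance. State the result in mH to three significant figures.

For a thin toroid, L = μ₀N²A/(2πR).
L = (4π×10⁻⁷)(693)²(5.920×10^-4) / (2π×7.640×10^-2 m) = 7.443×10^-4 H.

L ≈ 0.744 mH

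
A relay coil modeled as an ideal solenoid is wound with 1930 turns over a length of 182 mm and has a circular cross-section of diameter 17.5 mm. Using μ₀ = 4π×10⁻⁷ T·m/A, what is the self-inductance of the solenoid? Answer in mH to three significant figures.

A = π(d/2)² = π(8.750×10^-3 m)² = 2.405×10^-4 m².
For a long solenoid, L = μ₀N²A/ℓ.
L = (4π×10⁻⁷)(1930)²(2.405×10^-4)/(0.182 m) = 6.186×10^-3 H.

L ≈ 6.19 mH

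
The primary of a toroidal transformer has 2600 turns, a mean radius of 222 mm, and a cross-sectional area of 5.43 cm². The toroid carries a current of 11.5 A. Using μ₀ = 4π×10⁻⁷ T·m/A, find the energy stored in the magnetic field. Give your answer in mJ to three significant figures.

U ≈ 219 mJ

L = μ₀N²A/(2πR) = (4π×10⁻⁷)(2600)²(5.430×10^-4)/(2π×0.222) = 3.307×10^-3 H.
U = ½LI² = ½(3.307×10^-3)(11.5)² = 0.2187 J.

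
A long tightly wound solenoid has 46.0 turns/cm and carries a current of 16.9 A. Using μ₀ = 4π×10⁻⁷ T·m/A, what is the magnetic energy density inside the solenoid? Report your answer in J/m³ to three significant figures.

u ≈ 3800 J/m³

B = μ₀nI = (4π×10⁻⁷)(4.600×10^3)(16.9) = 9.769×10^-2 T.
u = B²/(2μ₀) = (9.769×10^-2)²/(2×4π×10⁻⁷) = 3.797×10^3 J/m³.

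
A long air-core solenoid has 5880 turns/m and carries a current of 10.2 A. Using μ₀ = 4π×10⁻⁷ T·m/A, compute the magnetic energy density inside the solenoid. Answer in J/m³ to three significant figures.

u ≈ 2260 J/m³

B = μ₀nI = (4π×10⁻⁷)(5.880×10^3)(10.2) = 7.537×10^-2 T.
u = B²/(2μ₀) = (7.537×10^-2)²/(2×4π×10⁻⁷) = 2.260×10^3 J/m³.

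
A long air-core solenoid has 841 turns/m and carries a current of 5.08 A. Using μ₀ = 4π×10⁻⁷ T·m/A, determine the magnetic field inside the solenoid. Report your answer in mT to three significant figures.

Inside a long solenoid, B = μ₀nI.
B = (4π×10⁻⁷)(841 m⁻¹)(5.08 A) = 5.369×10^-3 T.

B ≈ 5.37 mT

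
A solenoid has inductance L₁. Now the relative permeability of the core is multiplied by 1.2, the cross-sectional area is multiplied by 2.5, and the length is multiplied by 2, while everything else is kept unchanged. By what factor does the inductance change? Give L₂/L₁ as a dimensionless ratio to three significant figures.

For a solenoid, L ∝ μᵣN²A/ℓ.
L₂/L₁ = (1.2) × (2.5) × (2)^-1 = 1.50.

L₂/L₁ = 1.50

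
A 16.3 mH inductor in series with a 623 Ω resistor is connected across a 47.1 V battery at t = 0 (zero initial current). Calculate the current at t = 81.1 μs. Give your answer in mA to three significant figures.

τ = L/R = 1.630×10^-2/623 = 2.616×10^-5 s; final current I_∞ = ε/R = 47.1/623 = 7.560×10^-2 A.
I(t) = I_∞(1 − e^(−t/τ)) with t/τ = 3.100.
I = (7.560×10^-2)(1 − e^(−3.100)) = 7.220×10^-2 A.

I ≈ 72.2 mA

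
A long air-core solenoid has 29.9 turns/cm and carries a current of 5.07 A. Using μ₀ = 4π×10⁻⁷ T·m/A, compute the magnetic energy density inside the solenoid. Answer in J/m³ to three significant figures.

u ≈ 144 J/m³

B = μ₀nI = (4π×10⁻⁷)(2.990×10^3)(5.07) = 1.90497×10^-2 T.
u = B²/(2μ₀) = (1.90497×10^-2)²/(2×4π×10⁻⁷) = 144.4 J/m³.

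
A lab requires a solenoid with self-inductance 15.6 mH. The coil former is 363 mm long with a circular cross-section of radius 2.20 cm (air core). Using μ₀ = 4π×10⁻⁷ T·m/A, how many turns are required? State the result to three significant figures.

A = πr² = π(2.200×10^-2 m)² = 1.521×10^-3 m².
From L = μ₀N²A/ℓ, N = √(Lℓ / (μ₀A)).
N = √[(1.560×10^-2)(0.363) / ((4π×10⁻⁷)×1.521×10^-3)] = √(2.964×10^6) ≈ 1721.5.

N ≈ 1720 turns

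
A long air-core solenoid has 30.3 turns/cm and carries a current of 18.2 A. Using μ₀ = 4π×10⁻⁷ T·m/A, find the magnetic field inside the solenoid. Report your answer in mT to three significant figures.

B ≈ 69.3 mT

Inside a long solenoid, B = μ₀nI.
B = (4π×10⁻⁷)(3.030×10^3 m⁻¹)(18.2 A) = 6.930×10^-2 T.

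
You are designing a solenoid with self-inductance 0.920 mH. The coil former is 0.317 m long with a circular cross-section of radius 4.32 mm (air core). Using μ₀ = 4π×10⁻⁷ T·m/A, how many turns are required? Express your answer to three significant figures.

N ≈ 1990 turns

A = πr² = π(4.320×10^-3 m)² = 5.863×10^-5 m².
From L = μ₀N²A/ℓ, N = √(Lℓ / (μ₀A)).
N = √[(9.200×10^-4)(0.317) / ((4π×10⁻⁷)×5.863×10^-5)] = √(3.958×10^6) ≈ 1989.6.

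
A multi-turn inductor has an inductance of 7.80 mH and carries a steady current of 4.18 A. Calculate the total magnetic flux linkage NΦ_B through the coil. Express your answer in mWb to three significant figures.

From L = NΦ_B/I, the flux linkage is NΦ_B = LI.
NΦ_B = (7.800×10^-3 H)(4.18 A) = 3.260×10^-2 Wb.

NΦ_B ≈ 32.6 mWb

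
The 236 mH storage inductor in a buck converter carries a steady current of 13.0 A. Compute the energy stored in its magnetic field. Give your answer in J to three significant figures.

Stored magnetic energy: U = ½LI².
U = ½(0.236 H)(13.0 A)² = 19.94 J.

U ≈ 19.9 J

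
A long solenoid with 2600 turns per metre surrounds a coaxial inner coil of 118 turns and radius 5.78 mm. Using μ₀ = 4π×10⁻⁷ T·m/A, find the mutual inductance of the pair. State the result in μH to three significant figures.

The outer solenoid produces a uniform field B₁ = μ₀n₁I₁ across the inner coil,
so the flux linkage is N₂Φ = N₂B₁A₂ = μ₀n₁N₂A₂·I₁, giving M = μ₀n₁N₂A₂.
A₂ = πr² = π(5.780×10^-3 m)² = 1.050×10^-4 m².
M = (4π×10⁻⁷)(2600)(118)(1.050×10^-4) = 4.046×10^-5 H.

M ≈ 40.5 μH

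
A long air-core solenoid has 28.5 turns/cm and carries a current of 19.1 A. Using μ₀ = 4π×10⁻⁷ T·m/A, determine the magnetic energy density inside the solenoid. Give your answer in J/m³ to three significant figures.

u ≈ 1860 J/m³

B = μ₀nI = (4π×10⁻⁷)(2.850×10^3)(19.1) = 6.841×10^-2 T.
u = B²/(2μ₀) = (6.841×10^-2)²/(2×4π×10⁻⁷) = 1.862×10^3 J/m³.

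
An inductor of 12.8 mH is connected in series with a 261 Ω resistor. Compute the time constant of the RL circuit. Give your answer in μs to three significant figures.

τ = L/R = (1.280×10^-2 H)/(261 Ω) = 4.904×10^-5 s.

τ ≈ 49.0 μs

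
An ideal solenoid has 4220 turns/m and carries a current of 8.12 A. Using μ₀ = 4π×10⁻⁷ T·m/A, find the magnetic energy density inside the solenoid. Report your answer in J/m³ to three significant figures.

B = μ₀nI = (4π×10⁻⁷)(4.220×10^3)(8.12) = 4.306×10^-2 T.
u = B²/(2μ₀) = (4.306×10^-2)²/(2×4π×10⁻⁷) = 737.8 J/m³.

u ≈ 738 J/m³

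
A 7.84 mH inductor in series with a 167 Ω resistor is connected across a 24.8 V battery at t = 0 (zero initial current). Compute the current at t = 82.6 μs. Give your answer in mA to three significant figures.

I ≈ 123 mA

τ = L/R = 7.840×10^-3/167 = 4.6946×10^-5 s; final current I_∞ = ε/R = 24.8/167 = 0.1485 A.
I(t) = I_∞(1 − e^(−t/τ)) with t/τ = 1.759.
I = (0.1485)(1 − e^(−1.759)) = 0.1229 A.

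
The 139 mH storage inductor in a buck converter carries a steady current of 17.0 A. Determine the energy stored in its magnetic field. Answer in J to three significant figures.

Stored magnetic energy: U = ½LI².
U = ½(0.139 H)(17.0 A)² = 20.09 J.

U ≈ 20.1 J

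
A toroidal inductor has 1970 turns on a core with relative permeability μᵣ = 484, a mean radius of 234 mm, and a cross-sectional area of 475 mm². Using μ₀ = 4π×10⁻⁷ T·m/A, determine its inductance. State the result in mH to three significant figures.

L ≈ 763 mH

For a thin toroid, L = μ₀μᵣN²A/(2πR).
L = (4π×10⁻⁷)(484)(1970)²(4.750×10^-4) / (2π×0.234 m) = 0.7626 H.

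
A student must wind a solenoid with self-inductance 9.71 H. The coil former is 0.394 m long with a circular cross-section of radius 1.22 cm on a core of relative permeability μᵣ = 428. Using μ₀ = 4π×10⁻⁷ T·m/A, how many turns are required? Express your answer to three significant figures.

N ≈ 3900 turns

A = πr² = π(1.220×10^-2 m)² = 4.676×10^-4 m².
From L = μ₀μᵣN²A/ℓ, N = √(Lℓ / (μ₀μᵣA)).
N = √[(9.71)(0.394) / ((4π×10⁻⁷)(428)×4.676×10^-4)] = √(1.521×10^7) ≈ 3900.3.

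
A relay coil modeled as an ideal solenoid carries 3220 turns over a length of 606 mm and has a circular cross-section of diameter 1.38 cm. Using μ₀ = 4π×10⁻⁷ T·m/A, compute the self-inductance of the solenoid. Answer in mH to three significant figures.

L ≈ 3.22 mH

A = π(d/2)² = π(6.900×10^-3 m)² = 1.496×10^-4 m².
For a long solenoid, L = μ₀N²A/ℓ.
L = (4π×10⁻⁷)(3220)²(1.496×10^-4)/(0.606 m) = 3.216×10^-3 H.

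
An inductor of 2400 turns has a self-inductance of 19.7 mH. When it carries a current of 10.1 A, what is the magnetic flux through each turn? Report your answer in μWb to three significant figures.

Φ_B ≈ 82.9 μWb

From L = NΦ_B/I, the flux per turn is Φ_B = LI/N.
Φ_B = (1.970×10^-2 H)(10.1 A)/2400 = 8.290×10^-5 Wb.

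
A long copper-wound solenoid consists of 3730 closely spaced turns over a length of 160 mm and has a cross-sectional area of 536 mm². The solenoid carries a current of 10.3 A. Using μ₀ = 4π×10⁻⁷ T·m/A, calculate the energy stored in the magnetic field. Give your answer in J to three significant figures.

U ≈ 3.11 J

A = 536 mm² = 5.360×10^-4 m².
L = μ₀N²A/ℓ = (4π×10⁻⁷)(3730)²(5.360×10^-4)/(0.16) = 5.857×10^-2 H.
U = ½LI² = ½(5.857×10^-2)(10.3)² = 3.107 J.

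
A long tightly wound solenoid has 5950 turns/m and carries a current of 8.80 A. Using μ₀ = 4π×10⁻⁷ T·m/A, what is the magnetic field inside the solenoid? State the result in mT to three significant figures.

B ≈ 65.8 mT

Inside a long solenoid, B = μ₀nI.
B = (4π×10⁻⁷)(5.950×10^3 m⁻¹)(8.80 A) = 6.580×10^-2 T.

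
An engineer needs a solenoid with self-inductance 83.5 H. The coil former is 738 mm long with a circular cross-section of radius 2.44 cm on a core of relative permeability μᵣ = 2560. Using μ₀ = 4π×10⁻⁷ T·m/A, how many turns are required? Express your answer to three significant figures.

A = πr² = π(2.440×10^-2 m)² = 1.870×10^-3 m².
From L = μ₀μᵣN²A/ℓ, N = √(Lℓ / (μ₀μᵣA)).
N = √[(83.5)(0.738) / ((4π×10⁻⁷)(2560)×1.870×10^-3)] = √(1.024×10^7) ≈ 3200.2.

N ≈ 3200 turns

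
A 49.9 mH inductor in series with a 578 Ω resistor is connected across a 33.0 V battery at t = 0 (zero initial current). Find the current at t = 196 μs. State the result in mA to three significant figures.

τ = L/R = 4.990×10^-2/578 = 8.633×10^-5 s; final current I_∞ = ε/R = 33.0/578 = 5.709×10^-2 A.
I(t) = I_∞(1 − e^(−t/τ)) with t/τ = 2.270.
I = (5.709×10^-2)(1 − e^(−2.270)) = 5.120×10^-2 A.

I ≈ 51.2 mA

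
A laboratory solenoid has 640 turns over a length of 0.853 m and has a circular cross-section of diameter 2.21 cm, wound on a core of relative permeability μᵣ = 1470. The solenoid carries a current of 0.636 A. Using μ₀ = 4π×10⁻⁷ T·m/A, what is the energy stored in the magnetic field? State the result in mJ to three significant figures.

U ≈ 68.8 mJ

A = π(d/2)² = π(1.105×10^-2 m)² = 3.836×10^-4 m².
L = μ₀μᵣN²A/ℓ = (4π×10⁻⁷)(1470)(640)²(3.836×10^-4)/(0.853) = 0.3403 H.
U = ½LI² = ½(0.3403)(0.636)² = 6.882×10^-2 J.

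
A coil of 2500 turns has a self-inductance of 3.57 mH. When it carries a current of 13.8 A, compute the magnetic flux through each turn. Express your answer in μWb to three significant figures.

Φ_B ≈ 19.7 μWb

From L = NΦ_B/I, the flux per turn is Φ_B = LI/N.
Φ_B = (3.570×10^-3 H)(13.8 A)/2500 = 1.971×10^-5 Wb.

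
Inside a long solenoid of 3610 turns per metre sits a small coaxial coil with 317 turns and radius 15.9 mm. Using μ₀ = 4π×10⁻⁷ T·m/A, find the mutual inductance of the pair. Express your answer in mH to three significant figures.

The outer solenoid produces a uniform field B₁ = μ₀n₁I₁ across the inner coil,
so the flux linkage is N₂Φ = N₂B₁A₂ = μ₀n₁N₂A₂·I₁, giving M = μ₀n₁N₂A₂.
A₂ = πr² = π(1.590×10^-2 m)² = 7.942×10^-4 m².
M = (4π×10⁻⁷)(3610)(317)(7.942×10^-4) = 1.142×10^-3 H.

M ≈ 1.14 mH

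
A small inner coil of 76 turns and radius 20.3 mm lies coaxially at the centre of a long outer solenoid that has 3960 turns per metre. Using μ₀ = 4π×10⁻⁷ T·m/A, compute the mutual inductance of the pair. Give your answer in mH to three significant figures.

The outer solenoid produces a uniform field B₁ = μ₀n₁I₁ across the inner coil,
so the flux linkage is N₂Φ = N₂B₁A₂ = μ₀n₁N₂A₂·I₁, giving M = μ₀n₁N₂A₂.
A₂ = πr² = π(2.030×10^-2 m)² = 1.2946×10^-3 m².
M = (4π×10⁻⁷)(3960)(76)(1.2946×10^-3) = 4.896×10^-4 H.

M ≈ 0.490 mH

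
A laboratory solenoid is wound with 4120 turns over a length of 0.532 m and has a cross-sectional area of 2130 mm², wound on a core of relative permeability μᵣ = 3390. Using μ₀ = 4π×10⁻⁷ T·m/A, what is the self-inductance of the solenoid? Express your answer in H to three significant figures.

A = 2130 mm² = 2.130×10^-3 m².
For a long solenoid, L = μ₀μᵣN²A/ℓ.
L = (4π×10⁻⁷)(3390)(4120)²(2.130×10^-3)/(0.532 m) = 289.5 H.

L ≈ 290 H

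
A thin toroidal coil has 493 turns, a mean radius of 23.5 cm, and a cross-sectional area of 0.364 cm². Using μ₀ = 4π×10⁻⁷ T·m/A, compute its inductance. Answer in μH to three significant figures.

L ≈ 7.53 μH

For a thin toroid, L = μ₀N²A/(2πR).
L = (4π×10⁻⁷)(493)²(3.640×10^-5) / (2π×0.235 m) = 7.529×10^-6 H.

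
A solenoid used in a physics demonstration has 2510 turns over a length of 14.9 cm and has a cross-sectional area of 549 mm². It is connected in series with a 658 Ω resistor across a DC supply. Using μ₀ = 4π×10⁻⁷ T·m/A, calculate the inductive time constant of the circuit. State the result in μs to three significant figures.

τ ≈ 44.3 μs

A = 549 mm² = 5.490×10^-4 m².
L = μ₀N²A/ℓ = (4π×10⁻⁷)(2510)²(5.490×10^-4)/(0.149) = 2.917×10^-2 H.
τ = L/R = (2.917×10^-2)/(658) = 4.433×10^-5 s.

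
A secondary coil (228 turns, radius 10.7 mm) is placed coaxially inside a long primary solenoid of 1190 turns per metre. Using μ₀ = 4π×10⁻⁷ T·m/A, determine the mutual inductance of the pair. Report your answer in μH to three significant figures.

M ≈ 123 μH

The outer solenoid produces a uniform field B₁ = μ₀n₁I₁ across the inner coil,
so the flux linkage is N₂Φ = N₂B₁A₂ = μ₀n₁N₂A₂·I₁, giving M = μ₀n₁N₂A₂.
A₂ = πr² = π(1.070×10^-2 m)² = 3.597×10^-4 m².
M = (4π×10⁻⁷)(1190)(228)(3.597×10^-4) = 1.226×10^-4 H.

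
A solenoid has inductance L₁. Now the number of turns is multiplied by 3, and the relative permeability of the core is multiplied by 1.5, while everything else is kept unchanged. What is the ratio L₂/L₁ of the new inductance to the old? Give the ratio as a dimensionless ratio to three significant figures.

L₂/L₁ = 13.5

For a solenoid, L ∝ μᵣN²A/ℓ.
L₂/L₁ = (3)^2 × (1.5) = 13.5.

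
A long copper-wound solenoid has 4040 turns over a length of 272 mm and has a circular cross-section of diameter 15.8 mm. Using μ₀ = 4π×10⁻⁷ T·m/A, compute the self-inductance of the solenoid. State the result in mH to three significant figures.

L ≈ 14.8 mH

A = π(d/2)² = π(7.900×10^-3 m)² = 1.961×10^-4 m².
For a long solenoid, L = μ₀N²A/ℓ.
L = (4π×10⁻⁷)(4040)²(1.961×10^-4)/(0.272 m) = 1.478×10^-2 H.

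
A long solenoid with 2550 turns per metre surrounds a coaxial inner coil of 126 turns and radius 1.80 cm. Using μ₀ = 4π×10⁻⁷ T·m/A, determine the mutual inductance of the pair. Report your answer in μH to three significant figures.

M ≈ 411 μH

The outer solenoid produces a uniform field B₁ = μ₀n₁I₁ across the inner coil,
so the flux linkage is N₂Φ = N₂B₁A₂ = μ₀n₁N₂A₂·I₁, giving M = μ₀n₁N₂A₂.
A₂ = πr² = π(1.800×10^-2 m)² = 1.018×10^-3 m².
M = (4π×10⁻⁷)(2550)(126)(1.018×10^-3) = 4.110×10^-4 H.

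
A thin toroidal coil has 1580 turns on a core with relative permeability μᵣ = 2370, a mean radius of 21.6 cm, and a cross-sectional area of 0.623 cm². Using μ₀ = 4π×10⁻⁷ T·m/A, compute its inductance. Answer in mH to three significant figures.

For a thin toroid, L = μ₀μᵣN²A/(2πR).
L = (4π×10⁻⁷)(2370)(1580)²(6.230×10^-5) / (2π×0.216 m) = 0.3413 H.

L ≈ 341 mH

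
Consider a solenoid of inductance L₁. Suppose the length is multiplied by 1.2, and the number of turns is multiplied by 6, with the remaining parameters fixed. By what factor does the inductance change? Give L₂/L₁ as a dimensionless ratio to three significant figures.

L₂/L₁ = 30.0

For a solenoid, L ∝ μᵣN²A/ℓ.
L₂/L₁ = (1.2)^-1 × (6)^2 = 30.0.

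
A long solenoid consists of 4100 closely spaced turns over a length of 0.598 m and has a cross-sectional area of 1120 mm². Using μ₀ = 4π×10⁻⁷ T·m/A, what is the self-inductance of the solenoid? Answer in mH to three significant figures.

A = 1120 mm² = 1.120×10^-3 m².
For a long solenoid, L = μ₀N²A/ℓ.
L = (4π×10⁻⁷)(4100)²(1.120×10^-3)/(0.598 m) = 3.956×10^-2 H.

L ≈ 39.6 mH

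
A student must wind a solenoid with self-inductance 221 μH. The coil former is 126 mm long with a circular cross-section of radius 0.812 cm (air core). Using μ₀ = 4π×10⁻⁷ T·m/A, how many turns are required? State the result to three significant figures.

A = πr² = π(8.120×10^-3 m)² = 2.071×10^-4 m².
From L = μ₀N²A/ℓ, N = √(Lℓ / (μ₀A)).
N = √[(2.210×10^-4)(0.126) / ((4π×10⁻⁷)×2.071×10^-4)] = √(1.070×10^5) ≈ 327.1.

N ≈ 327 turns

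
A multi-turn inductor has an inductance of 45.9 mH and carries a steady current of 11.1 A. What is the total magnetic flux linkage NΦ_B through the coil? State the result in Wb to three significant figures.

NΦ_B ≈ 0.509 Wb

From L = NΦ_B/I, the flux linkage is NΦ_B = LI.
NΦ_B = (4.590×10^-2 H)(11.1 A) = 0.50949 Wb.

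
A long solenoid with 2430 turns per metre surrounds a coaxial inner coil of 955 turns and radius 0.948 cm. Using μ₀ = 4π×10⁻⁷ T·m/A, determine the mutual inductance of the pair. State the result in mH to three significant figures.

The outer solenoid produces a uniform field B₁ = μ₀n₁I₁ across the inner coil,
so the flux linkage is N₂Φ = N₂B₁A₂ = μ₀n₁N₂A₂·I₁, giving M = μ₀n₁N₂A₂.
A₂ = πr² = π(9.480×10^-3 m)² = 2.823×10^-4 m².
M = (4π×10⁻⁷)(2430)(955)(2.823×10^-4) = 8.234×10^-4 H.

M ≈ 0.823 mH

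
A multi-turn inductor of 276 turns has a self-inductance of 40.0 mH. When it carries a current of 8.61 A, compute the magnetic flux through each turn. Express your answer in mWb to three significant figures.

Φ_B ≈ 1.25 mWb

From L = NΦ_B/I, the flux per turn is Φ_B = LI/N.
Φ_B = (4.000×10^-2 H)(8.61 A)/276 = 1.248×10^-3 Wb.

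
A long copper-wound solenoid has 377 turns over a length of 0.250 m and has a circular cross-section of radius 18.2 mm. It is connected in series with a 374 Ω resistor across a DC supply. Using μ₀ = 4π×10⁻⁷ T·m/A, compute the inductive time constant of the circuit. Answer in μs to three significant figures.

τ ≈ 1.99 μs

A = πr² = π(1.820×10^-2 m)² = 1.041×10^-3 m².
L = μ₀N²A/ℓ = (4π×10⁻⁷)(377)²(1.041×10^-3)/(0.25) = 7.434×10^-4 H.
τ = L/R = (7.434×10^-4)/(374) = 1.988×10^-6 s.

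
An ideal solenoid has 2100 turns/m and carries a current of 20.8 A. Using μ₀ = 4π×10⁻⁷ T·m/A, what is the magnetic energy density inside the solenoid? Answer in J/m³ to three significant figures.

B = μ₀nI = (4π×10⁻⁷)(2.100×10^3)(20.8) = 5.489×10^-2 T.
u = B²/(2μ₀) = (5.489×10^-2)²/(2×4π×10⁻⁷) = 1.199×10^3 J/m³.

u ≈ 1200 J/m³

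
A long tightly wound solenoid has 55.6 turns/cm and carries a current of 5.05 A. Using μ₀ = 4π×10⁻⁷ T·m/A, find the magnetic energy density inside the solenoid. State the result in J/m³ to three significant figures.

B = μ₀nI = (4π×10⁻⁷)(5.560×10^3)(5.05) = 3.528×10^-2 T.
u = B²/(2μ₀) = (3.528×10^-2)²/(2×4π×10⁻⁷) = 495.4 J/m³.

u ≈ 495 J/m³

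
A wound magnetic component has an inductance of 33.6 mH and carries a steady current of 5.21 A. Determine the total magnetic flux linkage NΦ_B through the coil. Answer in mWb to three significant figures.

From L = NΦ_B/I, the flux linkage is NΦ_B = LI.
NΦ_B = (3.360×10^-2 H)(5.21 A) = 0.1751 Wb.

NΦ_B ≈ 175 mWb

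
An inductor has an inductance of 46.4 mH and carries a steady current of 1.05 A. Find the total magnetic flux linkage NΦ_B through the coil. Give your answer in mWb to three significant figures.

From L = NΦ_B/I, the flux linkage is NΦ_B = LI.
NΦ_B = (4.640×10^-2 H)(1.05 A) = 4.872×10^-2 Wb.

NΦ_B ≈ 48.7 mWb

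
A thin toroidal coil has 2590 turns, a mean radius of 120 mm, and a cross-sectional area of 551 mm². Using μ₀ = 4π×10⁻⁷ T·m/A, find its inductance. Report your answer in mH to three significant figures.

For a thin toroid, L = μ₀N²A/(2πR).
L = (4π×10⁻⁷)(2590)²(5.510×10^-4) / (2π×0.12 m) = 6.160×10^-3 H.

L ≈ 6.16 mH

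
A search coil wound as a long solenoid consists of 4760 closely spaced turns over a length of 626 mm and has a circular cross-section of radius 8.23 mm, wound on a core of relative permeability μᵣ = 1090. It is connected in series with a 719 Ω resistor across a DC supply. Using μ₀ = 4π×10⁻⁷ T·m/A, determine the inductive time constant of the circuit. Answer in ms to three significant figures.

τ ≈ 14.7 ms

A = πr² = π(8.230×10^-3 m)² = 2.128×10^-4 m².
L = μ₀μᵣN²A/ℓ = (4π×10⁻⁷)(1090)(4760)²(2.128×10^-4)/(0.626) = 10.549 H.
τ = L/R = (10.549)/(719) = 1.467×10^-2 s.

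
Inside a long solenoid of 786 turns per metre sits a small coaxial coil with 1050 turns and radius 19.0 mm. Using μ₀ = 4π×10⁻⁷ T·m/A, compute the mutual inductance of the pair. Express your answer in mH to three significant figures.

M ≈ 1.18 mH

The outer solenoid produces a uniform field B₁ = μ₀n₁I₁ across the inner coil,
so the flux linkage is N₂Φ = N₂B₁A₂ = μ₀n₁N₂A₂·I₁, giving M = μ₀n₁N₂A₂.
A₂ = πr² = π(1.900×10^-2 m)² = 1.134×10^-3 m².
M = (4π×10⁻⁷)(786)(1050)(1.134×10^-3) = 1.176×10^-3 H.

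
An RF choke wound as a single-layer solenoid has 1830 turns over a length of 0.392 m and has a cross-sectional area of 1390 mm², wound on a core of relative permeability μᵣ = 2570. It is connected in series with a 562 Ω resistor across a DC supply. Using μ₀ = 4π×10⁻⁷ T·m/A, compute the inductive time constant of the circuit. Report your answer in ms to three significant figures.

τ ≈ 68.2 ms

A = 1390 mm² = 1.390×10^-3 m².
L = μ₀μᵣN²A/ℓ = (4π×10⁻⁷)(2570)(1830)²(1.390×10^-3)/(0.392) = 38.35 H.
τ = L/R = (38.35)/(562) = 6.824×10^-2 s.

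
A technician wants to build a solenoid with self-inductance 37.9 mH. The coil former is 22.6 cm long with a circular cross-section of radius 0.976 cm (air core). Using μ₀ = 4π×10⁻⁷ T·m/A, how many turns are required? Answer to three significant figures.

N ≈ 4770 turns

A = πr² = π(9.760×10^-3 m)² = 2.993×10^-4 m².
From L = μ₀N²A/ℓ, N = √(Lℓ / (μ₀A)).
N = √[(3.790×10^-2)(0.226) / ((4π×10⁻⁷)×2.993×10^-4)] = √(2.278×10^7) ≈ 4772.5.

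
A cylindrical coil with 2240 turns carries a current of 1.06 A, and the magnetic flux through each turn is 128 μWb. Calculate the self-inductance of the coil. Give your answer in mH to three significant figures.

L ≈ 270 mH

Self-inductance is defined by L = NΦ_B/I (flux linkage over current).
L = (2240)(1.280×10^-4 Wb)/(1.06 A) = 0.27049 H.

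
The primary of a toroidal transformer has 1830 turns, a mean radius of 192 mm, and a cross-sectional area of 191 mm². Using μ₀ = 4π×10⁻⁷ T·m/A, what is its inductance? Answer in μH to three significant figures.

L ≈ 666 μH

For a thin toroid, L = μ₀N²A/(2πR).
L = (4π×10⁻⁷)(1830)²(1.910×10^-4) / (2π×0.192 m) = 6.663×10^-4 H.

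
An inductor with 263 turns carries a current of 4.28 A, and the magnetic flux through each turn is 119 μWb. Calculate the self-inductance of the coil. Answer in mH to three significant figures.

Self-inductance is defined by L = NΦ_B/I (flux linkage over current).
L = (263)(1.190×10^-4 Wb)/(4.28 A) = 7.312×10^-3 H.

L ≈ 7.31 mH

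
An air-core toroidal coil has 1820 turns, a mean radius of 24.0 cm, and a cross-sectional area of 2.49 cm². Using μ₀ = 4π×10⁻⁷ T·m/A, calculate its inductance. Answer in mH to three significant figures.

L ≈ 0.687 mH

For a thin toroid, L = μ₀N²A/(2πR).
L = (4π×10⁻⁷)(1820)²(2.490×10^-4) / (2π×0.24 m) = 6.873×10^-4 H.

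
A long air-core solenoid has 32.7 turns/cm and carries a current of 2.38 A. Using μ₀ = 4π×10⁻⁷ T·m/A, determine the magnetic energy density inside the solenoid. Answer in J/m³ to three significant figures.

B = μ₀nI = (4π×10⁻⁷)(3.270×10^3)(2.38) = 9.780×10^-3 T.
u = B²/(2μ₀) = (9.780×10^-3)²/(2×4π×10⁻⁷) = 38.06 J/m³.

u ≈ 38.1 J/m³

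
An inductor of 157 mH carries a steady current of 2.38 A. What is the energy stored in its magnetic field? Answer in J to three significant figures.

Stored magnetic energy: U = ½LI².
U = ½(0.157 H)(2.38 A)² = 0.4447 J.

U ≈ 0.445 J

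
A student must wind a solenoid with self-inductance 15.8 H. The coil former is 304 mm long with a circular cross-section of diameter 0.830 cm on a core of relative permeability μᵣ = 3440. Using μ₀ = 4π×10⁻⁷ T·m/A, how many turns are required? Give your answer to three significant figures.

N ≈ 4530 turns

A = π(d/2)² = π(4.150×10^-3 m)² = 5.411×10^-5 m².
From L = μ₀μᵣN²A/ℓ, N = √(Lℓ / (μ₀μᵣA)).
N = √[(15.8)(0.304) / ((4π×10⁻⁷)(3440)×5.411×10^-5)] = √(2.054×10^7) ≈ 4531.7.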